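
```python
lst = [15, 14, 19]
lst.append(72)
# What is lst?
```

[15, 14, 19, 72]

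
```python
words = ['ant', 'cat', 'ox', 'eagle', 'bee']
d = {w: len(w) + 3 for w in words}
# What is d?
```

{'ant': 6, 'cat': 6, 'ox': 5, 'eagle': 8, 'bee': 6}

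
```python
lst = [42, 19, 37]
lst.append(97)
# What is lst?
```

[42, 19, 37, 97]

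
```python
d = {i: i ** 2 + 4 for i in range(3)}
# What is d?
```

{0: 4, 1: 5, 2: 8}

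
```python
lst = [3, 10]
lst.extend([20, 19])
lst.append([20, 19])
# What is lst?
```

After line 1: lst = [3, 10]
After line 2 (extend unpacks [20, 19]): lst = [3, 10, 20, 19]
After line 3 (append adds [20, 19] as single element): lst = [3, 10, 20, 19, [20, 19]]

[3, 10, 20, 19, [20, 19]]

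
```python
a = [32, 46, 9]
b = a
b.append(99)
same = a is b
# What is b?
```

After line 1: a = [32, 46, 9]
After line 2 (b = a is an alias, same object): a = [32, 46, 9], b = [32, 46, 9]
After line 3 (b.append mutates the shared list): a = [32, 46, 9, 99], b = [32, 46, 9, 99]
After line 4 (same = a is b; same object -> True): same = True

[32, 46, 9, 99]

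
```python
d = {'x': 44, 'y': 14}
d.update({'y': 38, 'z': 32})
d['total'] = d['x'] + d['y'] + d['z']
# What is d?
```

After line 1: d = {'x': 44, 'y': 14}
After line 2 (y overwritten, z added): d = {'x': 44, 'y': 38, 'z': 32}
After line 3 (total = 44 + 38 + 32 = 114): d = {'x': 44, 'y': 38, 'z': 32, 'total': 114}

{'x': 44, 'y': 38, 'z': 32, 'total': 114}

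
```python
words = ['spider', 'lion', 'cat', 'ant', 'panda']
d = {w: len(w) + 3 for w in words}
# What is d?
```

{'spider': 9, 'lion': 7, 'cat': 6, 'ant': 6, 'panda': 8}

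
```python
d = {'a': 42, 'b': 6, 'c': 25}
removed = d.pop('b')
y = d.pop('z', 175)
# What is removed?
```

After line 1: d = {'a': 42, 'b': 6, 'c': 25}
After line 2 (pop 'b' returns 6): d = {'a': 42, 'c': 25}, removed = 6
After line 3 (pop 'z' missing, returns default 175): d = {'a': 42, 'c': 25}, y = 175

6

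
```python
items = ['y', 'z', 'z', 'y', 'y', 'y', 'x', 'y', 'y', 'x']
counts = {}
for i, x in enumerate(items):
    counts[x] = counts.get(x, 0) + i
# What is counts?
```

Initial: counts = {}, items = ['y', 'z', 'z', 'y', 'y', 'y', 'x', 'y', 'y', 'x']
i=0, x='y': counts = {'y': 0}
i=1, x='z': counts = {'y': 0, 'z': 1}
i=2, x='z': counts = {'y': 0, 'z': 3}
i=3, x='y': counts = {'y': 3, 'z': 3}
i=4, x='y': counts = {'y': 7, 'z': 3}
i=5, x='y': counts = {'y': 12, 'z': 3}
i=6, x='x': counts = {'y': 12, 'z': 3, 'x': 6}
i=7, x='y': counts = {'y': 19, 'z': 3, 'x': 6}
i=8, x='y': counts = {'y': 27, 'z': 3, 'x': 6}
i=9, x='x': counts = {'y': 27, 'z': 3, 'x': 15}

{'y': 27, 'z': 3, 'x': 15}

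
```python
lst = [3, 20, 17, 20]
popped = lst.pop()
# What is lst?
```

[3, 20, 17]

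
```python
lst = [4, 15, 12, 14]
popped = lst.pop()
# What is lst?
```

[4, 15, 12]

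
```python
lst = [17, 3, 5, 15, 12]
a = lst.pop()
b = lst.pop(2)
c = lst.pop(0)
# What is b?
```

After line 1: lst = [17, 3, 5, 15, 12]
After line 2 (pop() -> a = 12): lst = [17, 3, 5, 15]
After line 3 (pop(2) -> b = 5): lst = [17, 3, 15]
After line 4 (pop(0) -> c = 17): lst = [3, 15]

5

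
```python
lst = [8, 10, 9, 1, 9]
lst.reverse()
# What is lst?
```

[9, 1, 9, 10, 8]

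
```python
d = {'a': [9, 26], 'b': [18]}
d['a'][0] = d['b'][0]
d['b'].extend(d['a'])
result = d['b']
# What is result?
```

After line 1: d = {'a': [9, 26], 'b': [18]}
After line 2 (a[0] = b[0] = 18): d = {'a': [18, 26], 'b': [18]}
After line 3 (b.extend(a) appends [18, 26]): d = {'a': [18, 26], 'b': [18, 18, 26]}
After line 4: result = d['b'] = [18, 18, 26]

[18, 18, 26]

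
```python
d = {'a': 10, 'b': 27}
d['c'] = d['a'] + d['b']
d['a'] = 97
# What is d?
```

After line 1: d = {'a': 10, 'b': 27}
After line 2 (d['c'] = 10 + 27): d = {'a': 10, 'b': 27, 'c': 37}
After line 3: d = {'a': 97, 'b': 27, 'c': 37}

{'a': 97, 'b': 27, 'c': 37}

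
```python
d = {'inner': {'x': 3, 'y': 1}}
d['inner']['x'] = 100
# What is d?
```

After line 1: d = {'inner': {'x': 3, 'y': 1}}
After line 2 (inner x overwritten): d = {'inner': {'x': 100, 'y': 1}}

{'inner': {'x': 100, 'y': 1}}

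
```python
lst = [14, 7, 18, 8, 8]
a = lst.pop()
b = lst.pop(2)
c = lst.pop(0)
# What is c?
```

After line 1: lst = [14, 7, 18, 8, 8]
After line 2 (pop() -> a = 8): lst = [14, 7, 18, 8]
After line 3 (pop(2) -> b = 18): lst = [14, 7, 8]
After line 4 (pop(0) -> c = 14): lst = [7, 8]

14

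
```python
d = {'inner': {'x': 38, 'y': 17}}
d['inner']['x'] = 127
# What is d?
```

After line 1: d = {'inner': {'x': 38, 'y': 17}}
After line 2 (inner x overwritten): d = {'inner': {'x': 127, 'y': 17}}

{'inner': {'x': 127, 'y': 17}}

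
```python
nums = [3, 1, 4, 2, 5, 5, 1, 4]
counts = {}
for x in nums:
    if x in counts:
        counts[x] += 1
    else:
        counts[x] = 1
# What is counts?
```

Initial: counts = {}, nums = [3, 1, 4, 2, 5, 5, 1, 4]
See 3: counts = {3: 1}
See 1: counts = {3: 1, 1: 1}
See 4: counts = {3: 1, 1: 1, 4: 1}
See 2: counts = {3: 1, 1: 1, 4: 1, 2: 1}
See 5: counts = {3: 1, 1: 1, 4: 1, 2: 1, 5: 1}
See 5: counts = {3: 1, 1: 1, 4: 1, 2: 1, 5: 2}
See 1: counts = {3: 1, 1: 2, 4: 1, 2: 1, 5: 2}
See 4: counts = {3: 1, 1: 2, 4: 2, 2: 1, 5: 2}

{3: 1, 1: 2, 4: 2, 2: 1, 5: 2}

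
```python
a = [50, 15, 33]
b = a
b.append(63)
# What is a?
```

After line 1: a = [50, 15, 33]
After line 2 (b = a is an alias, same object): a = [50, 15, 33], b = [50, 15, 33]
After line 3 (b.append mutates the shared list): a = [50, 15, 33, 63], b = [50, 15, 33, 63]

[50, 15, 33, 63]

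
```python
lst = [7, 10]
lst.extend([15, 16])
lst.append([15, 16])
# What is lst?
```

After line 1: lst = [7, 10]
After line 2 (extend unpacks [15, 16]): lst = [7, 10, 15, 16]
After line 3 (append adds [15, 16] as single element): lst = [7, 10, 15, 16, [15, 16]]

[7, 10, 15, 16, [15, 16]]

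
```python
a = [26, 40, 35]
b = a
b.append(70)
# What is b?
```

After line 1: a = [26, 40, 35]
After line 2 (b = a is an alias, same object): a = [26, 40, 35], b = [26, 40, 35]
After line 3 (b.append mutates the shared list): a = [26, 40, 35, 70], b = [26, 40, 35, 70]

[26, 40, 35, 70]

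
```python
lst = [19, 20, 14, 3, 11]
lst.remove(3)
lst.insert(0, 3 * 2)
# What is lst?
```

After line 1: lst = [19, 20, 14, 3, 11]
After line 2 (remove first 3): lst = [19, 20, 14, 11]
After line 3 (insert 6 at index 0): lst = [6, 19, 20, 14, 11]

[6, 19, 20, 14, 11]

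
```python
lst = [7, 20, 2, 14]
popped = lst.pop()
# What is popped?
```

14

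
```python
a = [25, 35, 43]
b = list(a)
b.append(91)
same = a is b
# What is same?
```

After line 1: a = [25, 35, 43]
After line 2 (b = list(a) is a shallow copy, new object): a = [25, 35, 43], b = [25, 35, 43]
After line 3 (append only mutates b): a = [25, 35, 43], b = [25, 35, 43, 91]
After line 4 (same = a is b; different objects -> False): same = False

False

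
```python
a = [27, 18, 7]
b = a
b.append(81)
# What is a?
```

After line 1: a = [27, 18, 7]
After line 2 (b = a is an alias, same object): a = [27, 18, 7], b = [27, 18, 7]
After line 3 (b.append mutates the shared list): a = [27, 18, 7, 81], b = [27, 18, 7, 81]

[27, 18, 7, 81]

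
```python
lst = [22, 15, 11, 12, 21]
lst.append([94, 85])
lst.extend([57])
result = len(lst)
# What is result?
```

After line 1: lst = [22, 15, 11, 12, 21]
After line 2 (append adds [94, 85] as single element): lst = [22, 15, 11, 12, 21, [94, 85]]
After line 3 (extend unpacks [57], adds 57): lst = [22, 15, 11, 12, 21, [94, 85], 57]
After line 4: result = len(lst) = 7

7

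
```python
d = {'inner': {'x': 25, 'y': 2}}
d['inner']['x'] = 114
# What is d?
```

After line 1: d = {'inner': {'x': 25, 'y': 2}}
After line 2 (inner x overwritten): d = {'inner': {'x': 114, 'y': 2}}

{'inner': {'x': 114, 'y': 2}}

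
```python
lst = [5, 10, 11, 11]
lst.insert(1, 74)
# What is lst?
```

[5, 74, 10, 11, 11]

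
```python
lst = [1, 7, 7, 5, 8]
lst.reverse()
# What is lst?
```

[8, 5, 7, 7, 1]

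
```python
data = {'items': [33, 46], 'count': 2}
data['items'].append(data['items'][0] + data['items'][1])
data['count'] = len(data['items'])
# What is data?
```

After line 1: data = {'items': [33, 46], 'count': 2}
After line 2 (append 33 + 46 = 79): data = {'items': [33, 46, 79], 'count': 2}
After line 3 (count = len(items) = 3): data = {'items': [33, 46, 79], 'count': 3}

{'items': [33, 46, 79], 'count': 3}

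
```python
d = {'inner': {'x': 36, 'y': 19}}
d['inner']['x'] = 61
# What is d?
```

After line 1: d = {'inner': {'x': 36, 'y': 19}}
After line 2 (inner x overwritten): d = {'inner': {'x': 61, 'y': 19}}

{'inner': {'x': 61, 'y': 19}}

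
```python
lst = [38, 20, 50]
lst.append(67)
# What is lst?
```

[38, 20, 50, 67]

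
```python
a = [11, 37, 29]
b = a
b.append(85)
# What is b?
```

After line 1: a = [11, 37, 29]
After line 2 (b = a is an alias, same object): a = [11, 37, 29], b = [11, 37, 29]
After line 3 (b.append mutates the shared list): a = [11, 37, 29, 85], b = [11, 37, 29, 85]

[11, 37, 29, 85]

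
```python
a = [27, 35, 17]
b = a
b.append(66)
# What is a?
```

After line 1: a = [27, 35, 17]
After line 2 (b = a is an alias, same object): a = [27, 35, 17], b = [27, 35, 17]
After line 3 (b.append mutates the shared list): a = [27, 35, 17, 66], b = [27, 35, 17, 66]

[27, 35, 17, 66]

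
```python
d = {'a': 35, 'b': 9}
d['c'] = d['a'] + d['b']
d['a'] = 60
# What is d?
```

After line 1: d = {'a': 35, 'b': 9}
After line 2 (d['c'] = 35 + 9): d = {'a': 35, 'b': 9, 'c': 44}
After line 3: d = {'a': 60, 'b': 9, 'c': 44}

{'a': 60, 'b': 9, 'c': 44}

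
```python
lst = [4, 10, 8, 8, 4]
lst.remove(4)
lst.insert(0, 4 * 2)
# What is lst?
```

After line 1: lst = [4, 10, 8, 8, 4]
After line 2 (remove first 4): lst = [10, 8, 8, 4]
After line 3 (insert 8 at index 0): lst = [8, 10, 8, 8, 4]

[8, 10, 8, 8, 4]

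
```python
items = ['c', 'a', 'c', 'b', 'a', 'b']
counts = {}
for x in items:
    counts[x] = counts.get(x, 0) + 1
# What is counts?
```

Initial: counts = {}, items = ['c', 'a', 'c', 'b', 'a', 'b']
See 'c': counts = {'c': 1}
See 'a': counts = {'c': 1, 'a': 1}
See 'c': counts = {'c': 2, 'a': 1}
See 'b': counts = {'c': 2, 'a': 1, 'b': 1}
See 'a': counts = {'c': 2, 'a': 2, 'b': 1}
See 'b': counts = {'c': 2, 'a': 2, 'b': 2}

{'c': 2, 'a': 2, 'b': 2}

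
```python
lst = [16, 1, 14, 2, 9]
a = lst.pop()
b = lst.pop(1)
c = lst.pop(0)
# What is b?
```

After line 1: lst = [16, 1, 14, 2, 9]
After line 2 (pop() -> a = 9): lst = [16, 1, 14, 2]
After line 3 (pop(1) -> b = 1): lst = [16, 14, 2]
After line 4 (pop(0) -> c = 16): lst = [14, 2]

1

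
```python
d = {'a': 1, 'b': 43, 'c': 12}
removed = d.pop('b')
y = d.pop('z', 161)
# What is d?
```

After line 1: d = {'a': 1, 'b': 43, 'c': 12}
After line 2 (pop 'b' returns 43): d = {'a': 1, 'c': 12}, removed = 43
After line 3 (pop 'z' missing, returns default 161): d = {'a': 1, 'c': 12}, y = 161

{'a': 1, 'c': 12}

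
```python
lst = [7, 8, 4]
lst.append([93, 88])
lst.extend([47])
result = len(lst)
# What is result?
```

After line 1: lst = [7, 8, 4]
After line 2 (append adds [93, 88] as single element): lst = [7, 8, 4, [93, 88]]
After line 3 (extend unpacks [47], adds 47): lst = [7, 8, 4, [93, 88], 47]
After line 4: result = len(lst) = 5

5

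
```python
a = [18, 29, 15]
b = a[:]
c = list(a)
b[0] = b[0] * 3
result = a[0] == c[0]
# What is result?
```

After line 1: a = [18, 29, 15]
After line 2 (b = a[:], copy): a = [18, 29, 15], b = [18, 29, 15]
After line 3 (c = list(a) is a copy, new object): c = [18, 29, 15]
After line 4 (b[0] = 18 * 3 = 54; only b mutates (copy)): a = [18, 29, 15], b = [54, 29, 15], c = [18, 29, 15]
After line 5 (a[0] = 18, c[0] = 18; result = True)

True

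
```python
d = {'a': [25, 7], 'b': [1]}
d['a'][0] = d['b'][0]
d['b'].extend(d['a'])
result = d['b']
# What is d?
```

After line 1: d = {'a': [25, 7], 'b': [1]}
After line 2 (a[0] = b[0] = 1): d = {'a': [1, 7], 'b': [1]}
After line 3 (b.extend(a) appends [1, 7]): d = {'a': [1, 7], 'b': [1, 1, 7]}
After line 4: result = d['b'] = [1, 1, 7]

{'a': [1, 7], 'b': [1, 1, 7]}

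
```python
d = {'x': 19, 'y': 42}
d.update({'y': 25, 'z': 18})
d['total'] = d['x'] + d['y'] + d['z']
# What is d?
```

After line 1: d = {'x': 19, 'y': 42}
After line 2 (y overwritten, z added): d = {'x': 19, 'y': 25, 'z': 18}
After line 3 (total = 19 + 25 + 18 = 62): d = {'x': 19, 'y': 25, 'z': 18, 'total': 62}

{'x': 19, 'y': 25, 'z': 18, 'total': 62}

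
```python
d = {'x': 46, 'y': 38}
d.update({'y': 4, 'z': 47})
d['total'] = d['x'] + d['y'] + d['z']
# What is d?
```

After line 1: d = {'x': 46, 'y': 38}
After line 2 (y overwritten, z added): d = {'x': 46, 'y': 4, 'z': 47}
After line 3 (total = 46 + 4 + 47 = 97): d = {'x': 46, 'y': 4, 'z': 47, 'total': 97}

{'x': 46, 'y': 4, 'z': 47, 'total': 97}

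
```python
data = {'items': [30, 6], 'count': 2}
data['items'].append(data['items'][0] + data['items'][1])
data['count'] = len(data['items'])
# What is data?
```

After line 1: data = {'items': [30, 6], 'count': 2}
After line 2 (append 30 + 6 = 36): data = {'items': [30, 6, 36], 'count': 2}
After line 3 (count = len(items) = 3): data = {'items': [30, 6, 36], 'count': 3}

{'items': [30, 6, 36], 'count': 3}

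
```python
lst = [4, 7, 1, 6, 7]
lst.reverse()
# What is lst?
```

[7, 6, 1, 7, 4]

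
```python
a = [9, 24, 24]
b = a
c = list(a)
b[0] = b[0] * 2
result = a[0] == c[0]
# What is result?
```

After line 1: a = [9, 24, 24]
After line 2 (b = a, alias): a = [9, 24, 24], b = [9, 24, 24]
After line 3 (c = list(a) is a copy, new object): c = [9, 24, 24]
After line 4 (b[0] = 9 * 2 = 18; mutates shared a/b): a = b = [18, 24, 24], c = [9, 24, 24]
After line 5 (a[0] = 18, c[0] = 9; result = False)

False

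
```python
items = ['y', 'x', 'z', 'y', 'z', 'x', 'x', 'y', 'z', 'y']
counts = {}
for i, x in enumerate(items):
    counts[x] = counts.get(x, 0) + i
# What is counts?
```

Initial: counts = {}, items = ['y', 'x', 'z', 'y', 'z', 'x', 'x', 'y', 'z', 'y']
i=0, x='y': counts = {'y': 0}
i=1, x='x': counts = {'y': 0, 'x': 1}
i=2, x='z': counts = {'y': 0, 'x': 1, 'z': 2}
i=3, x='y': counts = {'y': 3, 'x': 1, 'z': 2}
i=4, x='z': counts = {'y': 3, 'x': 1, 'z': 6}
i=5, x='x': counts = {'y': 3, 'x': 6, 'z': 6}
i=6, x='x': counts = {'y': 3, 'x': 12, 'z': 6}
i=7, x='y': counts = {'y': 10, 'x': 12, 'z': 6}
i=8, x='z': counts = {'y': 10, 'x': 12, 'z': 14}
i=9, x='y': counts = {'y': 19, 'x': 12, 'z': 14}

{'y': 19, 'x': 12, 'z': 14}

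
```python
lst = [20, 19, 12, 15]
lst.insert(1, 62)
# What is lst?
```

[20, 62, 19, 12, 15]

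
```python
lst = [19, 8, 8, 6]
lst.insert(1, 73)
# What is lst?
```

[19, 73, 8, 8, 6]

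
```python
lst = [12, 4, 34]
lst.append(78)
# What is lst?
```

[12, 4, 34, 78]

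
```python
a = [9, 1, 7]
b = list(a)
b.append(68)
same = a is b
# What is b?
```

After line 1: a = [9, 1, 7]
After line 2 (b = list(a) is a shallow copy, new object): a = [9, 1, 7], b = [9, 1, 7]
After line 3 (append only mutates b): a = [9, 1, 7], b = [9, 1, 7, 68]
After line 4 (same = a is b; different objects -> False): same = False

[9, 1, 7, 68]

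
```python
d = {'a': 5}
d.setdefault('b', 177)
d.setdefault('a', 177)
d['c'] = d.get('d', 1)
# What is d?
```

After line 1: d = {'a': 5}
After line 2 (setdefault adds 'b'=177): d = {'a': 5, 'b': 177}
After line 3 (setdefault 'a' no-op, already exists): d = {'a': 5, 'b': 177}
After line 4 (get('d', 1) returns default since 'd' not in d): d = {'a': 5, 'b': 177, 'c': 1}

{'a': 5, 'b': 177, 'c': 1}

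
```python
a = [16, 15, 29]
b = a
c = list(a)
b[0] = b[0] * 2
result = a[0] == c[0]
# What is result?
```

After line 1: a = [16, 15, 29]
After line 2 (b = a, alias): a = [16, 15, 29], b = [16, 15, 29]
After line 3 (c = list(a) is a copy, new object): c = [16, 15, 29]
After line 4 (b[0] = 16 * 2 = 32; mutates shared a/b): a = b = [32, 15, 29], c = [16, 15, 29]
After line 5 (a[0] = 32, c[0] = 16; result = False)

False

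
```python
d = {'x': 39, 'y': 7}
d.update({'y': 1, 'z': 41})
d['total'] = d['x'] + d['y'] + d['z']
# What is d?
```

After line 1: d = {'x': 39, 'y': 7}
After line 2 (y overwritten, z added): d = {'x': 39, 'y': 1, 'z': 41}
After line 3 (total = 39 + 1 + 41 = 81): d = {'x': 39, 'y': 1, 'z': 41, 'total': 81}

{'x': 39, 'y': 1, 'z': 41, 'total': 81}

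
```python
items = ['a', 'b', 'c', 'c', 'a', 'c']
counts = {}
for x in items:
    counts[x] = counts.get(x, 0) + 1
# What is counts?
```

Initial: counts = {}, items = ['a', 'b', 'c', 'c', 'a', 'c']
See 'a': counts = {'a': 1}
See 'b': counts = {'a': 1, 'b': 1}
See 'c': counts = {'a': 1, 'b': 1, 'c': 1}
See 'c': counts = {'a': 1, 'b': 1, 'c': 2}
See 'a': counts = {'a': 2, 'b': 1, 'c': 2}
See 'c': counts = {'a': 2, 'b': 1, 'c': 3}

{'a': 2, 'b': 1, 'c': 3}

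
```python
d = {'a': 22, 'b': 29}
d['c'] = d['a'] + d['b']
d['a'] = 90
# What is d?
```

After line 1: d = {'a': 22, 'b': 29}
After line 2 (d['c'] = 22 + 29): d = {'a': 22, 'b': 29, 'c': 51}
After line 3: d = {'a': 90, 'b': 29, 'c': 51}

{'a': 90, 'b': 29, 'c': 51}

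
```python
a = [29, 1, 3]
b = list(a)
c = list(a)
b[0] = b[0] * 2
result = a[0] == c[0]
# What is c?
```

After line 1: a = [29, 1, 3]
After line 2 (b = list(a), copy): a = [29, 1, 3], b = [29, 1, 3]
After line 3 (c = list(a) is a copy, new object): c = [29, 1, 3]
After line 4 (b[0] = 29 * 2 = 58; only b mutates (copy)): a = [29, 1, 3], b = [58, 1, 3], c = [29, 1, 3]
After line 5 (a[0] = 29, c[0] = 29; result = True)

[29, 1, 3]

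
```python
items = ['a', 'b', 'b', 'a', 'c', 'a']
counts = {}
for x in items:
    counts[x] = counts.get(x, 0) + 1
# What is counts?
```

Initial: counts = {}, items = ['a', 'b', 'b', 'a', 'c', 'a']
See 'a': counts = {'a': 1}
See 'b': counts = {'a': 1, 'b': 1}
See 'b': counts = {'a': 1, 'b': 2}
See 'a': counts = {'a': 2, 'b': 2}
See 'c': counts = {'a': 2, 'b': 2, 'c': 1}
See 'a': counts = {'a': 3, 'b': 2, 'c': 1}

{'a': 3, 'b': 2, 'c': 1}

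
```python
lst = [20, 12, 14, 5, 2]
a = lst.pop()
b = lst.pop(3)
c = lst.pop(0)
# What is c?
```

After line 1: lst = [20, 12, 14, 5, 2]
After line 2 (pop() -> a = 2): lst = [20, 12, 14, 5]
After line 3 (pop(3) -> b = 5): lst = [20, 12, 14]
After line 4 (pop(0) -> c = 20): lst = [12, 14]

20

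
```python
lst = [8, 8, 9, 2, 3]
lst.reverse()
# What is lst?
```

[3, 2, 9, 8, 8]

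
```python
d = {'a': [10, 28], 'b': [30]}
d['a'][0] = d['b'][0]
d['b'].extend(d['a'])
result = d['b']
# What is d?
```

After line 1: d = {'a': [10, 28], 'b': [30]}
After line 2 (a[0] = b[0] = 30): d = {'a': [30, 28], 'b': [30]}
After line 3 (b.extend(a) appends [30, 28]): d = {'a': [30, 28], 'b': [30, 30, 28]}
After line 4: result = d['b'] = [30, 30, 28]

{'a': [30, 28], 'b': [30, 30, 28]}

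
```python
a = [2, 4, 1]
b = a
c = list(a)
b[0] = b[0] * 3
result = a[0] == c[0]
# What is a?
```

After line 1: a = [2, 4, 1]
After line 2 (b = a, alias): a = [2, 4, 1], b = [2, 4, 1]
After line 3 (c = list(a) is a copy, new object): c = [2, 4, 1]
After line 4 (b[0] = 2 * 3 = 6; mutates shared a/b): a = b = [6, 4, 1], c = [2, 4, 1]
After line 5 (a[0] = 6, c[0] = 2; result = False)

[6, 4, 1]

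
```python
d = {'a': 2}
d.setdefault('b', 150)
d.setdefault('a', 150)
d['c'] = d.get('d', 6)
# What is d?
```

After line 1: d = {'a': 2}
After line 2 (setdefault adds 'b'=150): d = {'a': 2, 'b': 150}
After line 3 (setdefault 'a' no-op, already exists): d = {'a': 2, 'b': 150}
After line 4 (get('d', 6) returns default since 'd' not in d): d = {'a': 2, 'b': 150, 'c': 6}

{'a': 2, 'b': 150, 'c': 6}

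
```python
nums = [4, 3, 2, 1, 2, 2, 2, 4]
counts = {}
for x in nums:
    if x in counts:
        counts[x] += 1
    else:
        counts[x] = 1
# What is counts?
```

Initial: counts = {}, nums = [4, 3, 2, 1, 2, 2, 2, 4]
See 4: counts = {4: 1}
See 3: counts = {4: 1, 3: 1}
See 2: counts = {4: 1, 3: 1, 2: 1}
See 1: counts = {4: 1, 3: 1, 2: 1, 1: 1}
See 2: counts = {4: 1, 3: 1, 2: 2, 1: 1}
See 2: counts = {4: 1, 3: 1, 2: 3, 1: 1}
See 2: counts = {4: 1, 3: 1, 2: 4, 1: 1}
See 4: counts = {4: 2, 3: 1, 2: 4, 1: 1}

{4: 2, 3: 1, 2: 4, 1: 1}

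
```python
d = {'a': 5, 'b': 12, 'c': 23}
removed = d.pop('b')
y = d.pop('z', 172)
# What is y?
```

After line 1: d = {'a': 5, 'b': 12, 'c': 23}
After line 2 (pop 'b' returns 12): d = {'a': 5, 'c': 23}, removed = 12
After line 3 (pop 'z' missing, returns default 172): d = {'a': 5, 'c': 23}, y = 172

172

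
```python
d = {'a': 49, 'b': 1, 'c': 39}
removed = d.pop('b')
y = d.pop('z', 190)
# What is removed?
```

After line 1: d = {'a': 49, 'b': 1, 'c': 39}
After line 2 (pop 'b' returns 1): d = {'a': 49, 'c': 39}, removed = 1
After line 3 (pop 'z' missing, returns default 190): d = {'a': 49, 'c': 39}, y = 190

1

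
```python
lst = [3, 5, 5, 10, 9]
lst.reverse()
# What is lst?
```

[9, 10, 5, 5, 3]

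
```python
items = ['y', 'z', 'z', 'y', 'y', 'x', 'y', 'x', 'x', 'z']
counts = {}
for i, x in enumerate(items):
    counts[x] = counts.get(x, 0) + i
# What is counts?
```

Initial: counts = {}, items = ['y', 'z', 'z', 'y', 'y', 'x', 'y', 'x', 'x', 'z']
i=0, x='y': counts = {'y': 0}
i=1, x='z': counts = {'y': 0, 'z': 1}
i=2, x='z': counts = {'y': 0, 'z': 3}
i=3, x='y': counts = {'y': 3, 'z': 3}
i=4, x='y': counts = {'y': 7, 'z': 3}
i=5, x='x': counts = {'y': 7, 'z': 3, 'x': 5}
i=6, x='y': counts = {'y': 13, 'z': 3, 'x': 5}
i=7, x='x': counts = {'y': 13, 'z': 3, 'x': 12}
i=8, x='x': counts = {'y': 13, 'z': 3, 'x': 20}
i=9, x='z': counts = {'y': 13, 'z': 12, 'x': 20}

{'y': 13, 'z': 12, 'x': 20}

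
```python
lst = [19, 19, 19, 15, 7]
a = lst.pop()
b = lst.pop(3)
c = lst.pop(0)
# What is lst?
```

After line 1: lst = [19, 19, 19, 15, 7]
After line 2 (pop() -> a = 7): lst = [19, 19, 19, 15]
After line 3 (pop(3) -> b = 15): lst = [19, 19, 19]
After line 4 (pop(0) -> c = 19): lst = [19, 19]

[19, 19]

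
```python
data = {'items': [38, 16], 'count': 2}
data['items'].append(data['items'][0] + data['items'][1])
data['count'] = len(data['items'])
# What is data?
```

After line 1: data = {'items': [38, 16], 'count': 2}
After line 2 (append 38 + 16 = 54): data = {'items': [38, 16, 54], 'count': 2}
After line 3 (count = len(items) = 3): data = {'items': [38, 16, 54], 'count': 3}

{'items': [38, 16, 54], 'count': 3}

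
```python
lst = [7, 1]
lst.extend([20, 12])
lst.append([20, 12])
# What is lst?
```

After line 1: lst = [7, 1]
After line 2 (extend unpacks [20, 12]): lst = [7, 1, 20, 12]
After line 3 (append adds [20, 12] as single element): lst = [7, 1, 20, 12, [20, 12]]

[7, 1, 20, 12, [20, 12]]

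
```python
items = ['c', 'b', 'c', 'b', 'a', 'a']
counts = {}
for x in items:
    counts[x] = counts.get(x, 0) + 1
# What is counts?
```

Initial: counts = {}, items = ['c', 'b', 'c', 'b', 'a', 'a']
See 'c': counts = {'c': 1}
See 'b': counts = {'c': 1, 'b': 1}
See 'c': counts = {'c': 2, 'b': 1}
See 'b': counts = {'c': 2, 'b': 2}
See 'a': counts = {'c': 2, 'b': 2, 'a': 1}
See 'a': counts = {'c': 2, 'b': 2, 'a': 2}

{'c': 2, 'b': 2, 'a': 2}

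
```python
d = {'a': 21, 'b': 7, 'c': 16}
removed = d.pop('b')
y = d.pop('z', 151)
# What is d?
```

After line 1: d = {'a': 21, 'b': 7, 'c': 16}
After line 2 (pop 'b' returns 7): d = {'a': 21, 'c': 16}, removed = 7
After line 3 (pop 'z' missing, returns default 151): d = {'a': 21, 'c': 16}, y = 151

{'a': 21, 'c': 16}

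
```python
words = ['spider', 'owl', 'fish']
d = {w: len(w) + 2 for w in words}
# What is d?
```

{'spider': 8, 'owl': 5, 'fish': 6}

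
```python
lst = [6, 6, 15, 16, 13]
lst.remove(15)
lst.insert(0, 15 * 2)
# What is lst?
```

After line 1: lst = [6, 6, 15, 16, 13]
After line 2 (remove first 15): lst = [6, 6, 16, 13]
After line 3 (insert 30 at index 0): lst = [30, 6, 6, 16, 13]

[30, 6, 6, 16, 13]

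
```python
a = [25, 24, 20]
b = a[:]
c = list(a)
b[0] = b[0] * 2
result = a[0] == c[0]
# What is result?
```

After line 1: a = [25, 24, 20]
After line 2 (b = a[:], copy): a = [25, 24, 20], b = [25, 24, 20]
After line 3 (c = list(a) is a copy, new object): c = [25, 24, 20]
After line 4 (b[0] = 25 * 2 = 50; only b mutates (copy)): a = [25, 24, 20], b = [50, 24, 20], c = [25, 24, 20]
After line 5 (a[0] = 25, c[0] = 25; result = True)

True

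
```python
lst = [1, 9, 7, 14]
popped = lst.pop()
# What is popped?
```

14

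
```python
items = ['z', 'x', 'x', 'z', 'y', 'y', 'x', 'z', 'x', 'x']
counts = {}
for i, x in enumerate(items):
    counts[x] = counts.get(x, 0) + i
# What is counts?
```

Initial: counts = {}, items = ['z', 'x', 'x', 'z', 'y', 'y', 'x', 'z', 'x', 'x']
i=0, x='z': counts = {'z': 0}
i=1, x='x': counts = {'z': 0, 'x': 1}
i=2, x='x': counts = {'z': 0, 'x': 3}
i=3, x='z': counts = {'z': 3, 'x': 3}
i=4, x='y': counts = {'z': 3, 'x': 3, 'y': 4}
i=5, x='y': counts = {'z': 3, 'x': 3, 'y': 9}
i=6, x='x': counts = {'z': 3, 'x': 9, 'y': 9}
i=7, x='z': counts = {'z': 10, 'x': 9, 'y': 9}
i=8, x='x': counts = {'z': 10, 'x': 17, 'y': 9}
i=9, x='x': counts = {'z': 10, 'x': 26, 'y': 9}

{'z': 10, 'x': 26, 'y': 9}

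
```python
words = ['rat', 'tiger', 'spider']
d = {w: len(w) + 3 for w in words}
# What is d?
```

{'rat': 6, 'tiger': 8, 'spider': 9}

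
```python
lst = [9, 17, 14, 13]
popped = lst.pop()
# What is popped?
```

13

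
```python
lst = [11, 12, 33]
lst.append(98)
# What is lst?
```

[11, 12, 33, 98]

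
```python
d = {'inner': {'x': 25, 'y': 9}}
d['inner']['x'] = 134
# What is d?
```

After line 1: d = {'inner': {'x': 25, 'y': 9}}
After line 2 (inner x overwritten): d = {'inner': {'x': 134, 'y': 9}}

{'inner': {'x': 134, 'y': 9}}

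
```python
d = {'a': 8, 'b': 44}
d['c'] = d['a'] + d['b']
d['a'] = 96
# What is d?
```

After line 1: d = {'a': 8, 'b': 44}
After line 2 (d['c'] = 8 + 44): d = {'a': 8, 'b': 44, 'c': 52}
After line 3: d = {'a': 96, 'b': 44, 'c': 52}

{'a': 96, 'b': 44, 'c': 52}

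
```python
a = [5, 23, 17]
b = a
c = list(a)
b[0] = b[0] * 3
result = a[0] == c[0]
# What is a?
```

After line 1: a = [5, 23, 17]
After line 2 (b = a, alias): a = [5, 23, 17], b = [5, 23, 17]
After line 3 (c = list(a) is a copy, new object): c = [5, 23, 17]
After line 4 (b[0] = 5 * 3 = 15; mutates shared a/b): a = b = [15, 23, 17], c = [5, 23, 17]
After line 5 (a[0] = 15, c[0] = 5; result = False)

[15, 23, 17]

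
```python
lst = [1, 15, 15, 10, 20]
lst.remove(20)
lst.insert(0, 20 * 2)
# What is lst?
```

After line 1: lst = [1, 15, 15, 10, 20]
After line 2 (remove first 20): lst = [1, 15, 15, 10]
After line 3 (insert 40 at index 0): lst = [40, 1, 15, 15, 10]

[40, 1, 15, 15, 10]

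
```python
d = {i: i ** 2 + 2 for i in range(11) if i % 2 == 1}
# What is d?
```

{1: 3, 3: 11, 5: 27, 7: 51, 9: 83}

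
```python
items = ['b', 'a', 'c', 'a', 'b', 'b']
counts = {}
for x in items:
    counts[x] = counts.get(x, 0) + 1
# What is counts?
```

Initial: counts = {}, items = ['b', 'a', 'c', 'a', 'b', 'b']
See 'b': counts = {'b': 1}
See 'a': counts = {'b': 1, 'a': 1}
See 'c': counts = {'b': 1, 'a': 1, 'c': 1}
See 'a': counts = {'b': 1, 'a': 2, 'c': 1}
See 'b': counts = {'b': 2, 'a': 2, 'c': 1}
See 'b': counts = {'b': 3, 'a': 2, 'c': 1}

{'b': 3, 'a': 2, 'c': 1}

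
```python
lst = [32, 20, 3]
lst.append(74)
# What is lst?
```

[32, 20, 3, 74]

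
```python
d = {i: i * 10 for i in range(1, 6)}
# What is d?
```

{1: 10, 2: 20, 3: 30, 4: 40, 5: 50}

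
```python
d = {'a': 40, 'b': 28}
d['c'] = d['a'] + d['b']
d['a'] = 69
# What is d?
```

After line 1: d = {'a': 40, 'b': 28}
After line 2 (d['c'] = 40 + 28): d = {'a': 40, 'b': 28, 'c': 68}
After line 3: d = {'a': 69, 'b': 28, 'c': 68}

{'a': 69, 'b': 28, 'c': 68}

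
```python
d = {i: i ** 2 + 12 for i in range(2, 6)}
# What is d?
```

{2: 16, 3: 21, 4: 28, 5: 37}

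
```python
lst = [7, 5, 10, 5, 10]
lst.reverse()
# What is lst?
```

[10, 5, 10, 5, 7]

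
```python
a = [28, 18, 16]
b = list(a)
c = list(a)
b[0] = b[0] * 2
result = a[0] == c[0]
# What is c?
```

After line 1: a = [28, 18, 16]
After line 2 (b = list(a), copy): a = [28, 18, 16], b = [28, 18, 16]
After line 3 (c = list(a) is a copy, new object): c = [28, 18, 16]
After line 4 (b[0] = 28 * 2 = 56; only b mutates (copy)): a = [28, 18, 16], b = [56, 18, 16], c = [28, 18, 16]
After line 5 (a[0] = 28, c[0] = 28; result = True)

[28, 18, 16]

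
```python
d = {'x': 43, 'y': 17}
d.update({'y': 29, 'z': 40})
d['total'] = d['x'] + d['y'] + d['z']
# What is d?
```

After line 1: d = {'x': 43, 'y': 17}
After line 2 (y overwritten, z added): d = {'x': 43, 'y': 29, 'z': 40}
After line 3 (total = 43 + 29 + 40 = 112): d = {'x': 43, 'y': 29, 'z': 40, 'total': 112}

{'x': 43, 'y': 29, 'z': 40, 'total': 112}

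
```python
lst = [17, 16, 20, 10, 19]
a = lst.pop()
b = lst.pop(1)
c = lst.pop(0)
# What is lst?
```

After line 1: lst = [17, 16, 20, 10, 19]
After line 2 (pop() -> a = 19): lst = [17, 16, 20, 10]
After line 3 (pop(1) -> b = 16): lst = [17, 20, 10]
After line 4 (pop(0) -> c = 17): lst = [20, 10]

[20, 10]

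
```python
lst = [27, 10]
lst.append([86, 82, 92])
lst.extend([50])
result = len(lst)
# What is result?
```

After line 1: lst = [27, 10]
After line 2 (append adds [86, 82, 92] as single element): lst = [27, 10, [86, 82, 92]]
After line 3 (extend unpacks [50], adds 50): lst = [27, 10, [86, 82, 92], 50]
After line 4: result = len(lst) = 4

4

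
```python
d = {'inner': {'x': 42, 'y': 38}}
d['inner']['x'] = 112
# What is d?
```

After line 1: d = {'inner': {'x': 42, 'y': 38}}
After line 2 (inner x overwritten): d = {'inner': {'x': 112, 'y': 38}}

{'inner': {'x': 112, 'y': 38}}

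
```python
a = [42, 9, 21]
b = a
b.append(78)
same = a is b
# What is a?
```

After line 1: a = [42, 9, 21]
After line 2 (b = a is an alias, same object): a = [42, 9, 21], b = [42, 9, 21]
After line 3 (b.append mutates the shared list): a = [42, 9, 21, 78], b = [42, 9, 21, 78]
After line 4 (same = a is b; same object -> True): same = True

[42, 9, 21, 78]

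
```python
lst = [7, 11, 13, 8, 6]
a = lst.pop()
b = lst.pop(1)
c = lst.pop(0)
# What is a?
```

After line 1: lst = [7, 11, 13, 8, 6]
After line 2 (pop() -> a = 6): lst = [7, 11, 13, 8]
After line 3 (pop(1) -> b = 11): lst = [7, 13, 8]
After line 4 (pop(0) -> c = 7): lst = [13, 8]

6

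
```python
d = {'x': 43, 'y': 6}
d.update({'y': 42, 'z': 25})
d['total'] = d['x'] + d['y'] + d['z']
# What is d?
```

After line 1: d = {'x': 43, 'y': 6}
After line 2 (y overwritten, z added): d = {'x': 43, 'y': 42, 'z': 25}
After line 3 (total = 43 + 42 + 25 = 110): d = {'x': 43, 'y': 42, 'z': 25, 'total': 110}

{'x': 43, 'y': 42, 'z': 25, 'total': 110}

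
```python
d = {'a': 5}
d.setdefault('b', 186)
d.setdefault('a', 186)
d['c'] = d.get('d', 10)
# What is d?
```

After line 1: d = {'a': 5}
After line 2 (setdefault adds 'b'=186): d = {'a': 5, 'b': 186}
After line 3 (setdefault 'a' no-op, already exists): d = {'a': 5, 'b': 186}
After line 4 (get('d', 10) returns default since 'd' not in d): d = {'a': 5, 'b': 186, 'c': 10}

{'a': 5, 'b': 186, 'c': 10}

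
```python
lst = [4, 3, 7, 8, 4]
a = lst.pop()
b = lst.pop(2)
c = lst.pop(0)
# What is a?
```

After line 1: lst = [4, 3, 7, 8, 4]
After line 2 (pop() -> a = 4): lst = [4, 3, 7, 8]
After line 3 (pop(2) -> b = 7): lst = [4, 3, 8]
After line 4 (pop(0) -> c = 4): lst = [3, 8]

4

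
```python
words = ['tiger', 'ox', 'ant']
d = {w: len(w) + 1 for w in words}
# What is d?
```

{'tiger': 6, 'ox': 3, 'ant': 4}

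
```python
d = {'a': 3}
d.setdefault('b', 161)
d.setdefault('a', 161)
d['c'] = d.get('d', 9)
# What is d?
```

After line 1: d = {'a': 3}
After line 2 (setdefault adds 'b'=161): d = {'a': 3, 'b': 161}
After line 3 (setdefault 'a' no-op, already exists): d = {'a': 3, 'b': 161}
After line 4 (get('d', 9) returns default since 'd' not in d): d = {'a': 3, 'b': 161, 'c': 9}

{'a': 3, 'b': 161, 'c': 9}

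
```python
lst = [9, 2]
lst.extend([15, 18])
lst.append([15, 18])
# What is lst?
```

After line 1: lst = [9, 2]
After line 2 (extend unpacks [15, 18]): lst = [9, 2, 15, 18]
After line 3 (append adds [15, 18] as single element): lst = [9, 2, 15, 18, [15, 18]]

[9, 2, 15, 18, [15, 18]]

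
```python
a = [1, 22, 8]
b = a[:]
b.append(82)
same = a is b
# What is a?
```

After line 1: a = [1, 22, 8]
After line 2 (b = a[:] is a shallow copy, new object): a = [1, 22, 8], b = [1, 22, 8]
After line 3 (append only mutates b): a = [1, 22, 8], b = [1, 22, 8, 82]
After line 4 (same = a is b; different objects -> False): same = False

[1, 22, 8]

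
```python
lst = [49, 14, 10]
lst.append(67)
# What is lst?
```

[49, 14, 10, 67]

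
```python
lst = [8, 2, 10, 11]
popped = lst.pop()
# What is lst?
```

[8, 2, 10]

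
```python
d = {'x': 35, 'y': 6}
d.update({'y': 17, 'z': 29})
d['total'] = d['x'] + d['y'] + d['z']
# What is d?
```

After line 1: d = {'x': 35, 'y': 6}
After line 2 (y overwritten, z added): d = {'x': 35, 'y': 17, 'z': 29}
After line 3 (total = 35 + 17 + 29 = 81): d = {'x': 35, 'y': 17, 'z': 29, 'total': 81}

{'x': 35, 'y': 17, 'z': 29, 'total': 81}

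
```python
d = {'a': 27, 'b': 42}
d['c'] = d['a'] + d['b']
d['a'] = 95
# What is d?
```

After line 1: d = {'a': 27, 'b': 42}
After line 2 (d['c'] = 27 + 42): d = {'a': 27, 'b': 42, 'c': 69}
After line 3: d = {'a': 95, 'b': 42, 'c': 69}

{'a': 95, 'b': 42, 'c': 69}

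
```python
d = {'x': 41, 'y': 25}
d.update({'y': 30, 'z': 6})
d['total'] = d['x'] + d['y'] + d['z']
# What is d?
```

After line 1: d = {'x': 41, 'y': 25}
After line 2 (y overwritten, z added): d = {'x': 41, 'y': 30, 'z': 6}
After line 3 (total = 41 + 30 + 6 = 77): d = {'x': 41, 'y': 30, 'z': 6, 'total': 77}

{'x': 41, 'y': 30, 'z': 6, 'total': 77}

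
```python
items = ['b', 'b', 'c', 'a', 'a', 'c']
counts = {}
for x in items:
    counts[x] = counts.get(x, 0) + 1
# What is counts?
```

Initial: counts = {}, items = ['b', 'b', 'c', 'a', 'a', 'c']
See 'b': counts = {'b': 1}
See 'b': counts = {'b': 2}
See 'c': counts = {'b': 2, 'c': 1}
See 'a': counts = {'b': 2, 'c': 1, 'a': 1}
See 'a': counts = {'b': 2, 'c': 1, 'a': 2}
See 'c': counts = {'b': 2, 'c': 2, 'a': 2}

{'b': 2, 'c': 2, 'a': 2}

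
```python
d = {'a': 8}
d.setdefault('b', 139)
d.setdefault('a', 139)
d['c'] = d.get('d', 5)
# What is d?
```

After line 1: d = {'a': 8}
After line 2 (setdefault adds 'b'=139): d = {'a': 8, 'b': 139}
After line 3 (setdefault 'a' no-op, already exists): d = {'a': 8, 'b': 139}
After line 4 (get('d', 5) returns default since 'd' not in d): d = {'a': 8, 'b': 139, 'c': 5}

{'a': 8, 'b': 139, 'c': 5}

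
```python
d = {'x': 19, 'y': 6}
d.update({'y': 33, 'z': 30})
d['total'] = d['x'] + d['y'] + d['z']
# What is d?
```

After line 1: d = {'x': 19, 'y': 6}
After line 2 (y overwritten, z added): d = {'x': 19, 'y': 33, 'z': 30}
After line 3 (total = 19 + 33 + 30 = 82): d = {'x': 19, 'y': 33, 'z': 30, 'total': 82}

{'x': 19, 'y': 33, 'z': 30, 'total': 82}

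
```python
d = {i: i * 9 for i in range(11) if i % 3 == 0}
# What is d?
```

{0: 0, 3: 27, 6: 54, 9: 81}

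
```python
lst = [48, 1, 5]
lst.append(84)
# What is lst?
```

[48, 1, 5, 84]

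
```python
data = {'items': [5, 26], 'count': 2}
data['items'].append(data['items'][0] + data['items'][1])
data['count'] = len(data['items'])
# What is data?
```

After line 1: data = {'items': [5, 26], 'count': 2}
After line 2 (append 5 + 26 = 31): data = {'items': [5, 26, 31], 'count': 2}
After line 3 (count = len(items) = 3): data = {'items': [5, 26, 31], 'count': 3}

{'items': [5, 26, 31], 'count': 3}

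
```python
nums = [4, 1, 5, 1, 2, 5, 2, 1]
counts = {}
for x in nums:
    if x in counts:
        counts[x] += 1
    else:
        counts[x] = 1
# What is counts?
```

Initial: counts = {}, nums = [4, 1, 5, 1, 2, 5, 2, 1]
See 4: counts = {4: 1}
See 1: counts = {4: 1, 1: 1}
See 5: counts = {4: 1, 1: 1, 5: 1}
See 1: counts = {4: 1, 1: 2, 5: 1}
See 2: counts = {4: 1, 1: 2, 5: 1, 2: 1}
See 5: counts = {4: 1, 1: 2, 5: 2, 2: 1}
See 2: counts = {4: 1, 1: 2, 5: 2, 2: 2}
See 1: counts = {4: 1, 1: 3, 5: 2, 2: 2}

{4: 1, 1: 3, 5: 2, 2: 2}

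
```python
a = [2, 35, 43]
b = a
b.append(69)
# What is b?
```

After line 1: a = [2, 35, 43]
After line 2 (b = a is an alias, same object): a = [2, 35, 43], b = [2, 35, 43]
After line 3 (b.append mutates the shared list): a = [2, 35, 43, 69], b = [2, 35, 43, 69]

[2, 35, 43, 69]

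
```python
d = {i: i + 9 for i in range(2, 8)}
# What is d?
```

{2: 11, 3: 12, 4: 13, 5: 14, 6: 15, 7: 16}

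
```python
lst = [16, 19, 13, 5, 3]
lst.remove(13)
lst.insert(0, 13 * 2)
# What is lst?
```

After line 1: lst = [16, 19, 13, 5, 3]
After line 2 (remove first 13): lst = [16, 19, 5, 3]
After line 3 (insert 26 at index 0): lst = [26, 16, 19, 5, 3]

[26, 16, 19, 5, 3]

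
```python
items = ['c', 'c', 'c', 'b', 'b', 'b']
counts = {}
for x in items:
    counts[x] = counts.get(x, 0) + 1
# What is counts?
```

Initial: counts = {}, items = ['c', 'c', 'c', 'b', 'b', 'b']
See 'c': counts = {'c': 1}
See 'c': counts = {'c': 2}
See 'c': counts = {'c': 3}
See 'b': counts = {'c': 3, 'b': 1}
See 'b': counts = {'c': 3, 'b': 2}
See 'b': counts = {'c': 3, 'b': 3}

{'c': 3, 'b': 3}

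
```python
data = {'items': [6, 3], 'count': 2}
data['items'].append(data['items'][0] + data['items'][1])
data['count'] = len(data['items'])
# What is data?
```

After line 1: data = {'items': [6, 3], 'count': 2}
After line 2 (append 6 + 3 = 9): data = {'items': [6, 3, 9], 'count': 2}
After line 3 (count = len(items) = 3): data = {'items': [6, 3, 9], 'count': 3}

{'items': [6, 3, 9], 'count': 3}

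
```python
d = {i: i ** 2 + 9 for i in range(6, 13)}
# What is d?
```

{6: 45, 7: 58, 8: 73, 9: 90, 10: 109, 11: 130, 12: 153}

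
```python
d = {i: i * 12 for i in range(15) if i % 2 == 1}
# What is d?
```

{1: 12, 3: 36, 5: 60, 7: 84, 9: 108, 11: 132, 13: 156}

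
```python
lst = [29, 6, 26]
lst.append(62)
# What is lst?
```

[29, 6, 26, 62]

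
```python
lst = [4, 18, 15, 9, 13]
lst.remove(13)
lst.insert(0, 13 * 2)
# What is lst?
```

After line 1: lst = [4, 18, 15, 9, 13]
After line 2 (remove first 13): lst = [4, 18, 15, 9]
After line 3 (insert 26 at index 0): lst = [26, 4, 18, 15, 9]

[26, 4, 18, 15, 9]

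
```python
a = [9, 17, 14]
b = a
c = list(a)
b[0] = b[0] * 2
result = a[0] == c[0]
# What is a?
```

After line 1: a = [9, 17, 14]
After line 2 (b = a, alias): a = [9, 17, 14], b = [9, 17, 14]
After line 3 (c = list(a) is a copy, new object): c = [9, 17, 14]
After line 4 (b[0] = 9 * 2 = 18; mutates shared a/b): a = b = [18, 17, 14], c = [9, 17, 14]
After line 5 (a[0] = 18, c[0] = 9; result = False)

[18, 17, 14]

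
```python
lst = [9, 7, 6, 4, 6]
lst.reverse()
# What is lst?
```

[6, 4, 6, 7, 9]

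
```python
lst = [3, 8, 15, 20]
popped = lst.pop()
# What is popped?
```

20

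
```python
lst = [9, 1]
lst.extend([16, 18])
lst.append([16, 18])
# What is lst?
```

After line 1: lst = [9, 1]
After line 2 (extend unpacks [16, 18]): lst = [9, 1, 16, 18]
After line 3 (append adds [16, 18] as single element): lst = [9, 1, 16, 18, [16, 18]]

[9, 1, 16, 18, [16, 18]]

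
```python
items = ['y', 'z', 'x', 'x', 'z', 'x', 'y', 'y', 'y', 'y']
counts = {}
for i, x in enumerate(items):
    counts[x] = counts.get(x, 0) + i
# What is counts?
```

Initial: counts = {}, items = ['y', 'z', 'x', 'x', 'z', 'x', 'y', 'y', 'y', 'y']
i=0, x='y': counts = {'y': 0}
i=1, x='z': counts = {'y': 0, 'z': 1}
i=2, x='x': counts = {'y': 0, 'z': 1, 'x': 2}
i=3, x='x': counts = {'y': 0, 'z': 1, 'x': 5}
i=4, x='z': counts = {'y': 0, 'z': 5, 'x': 5}
i=5, x='x': counts = {'y': 0, 'z': 5, 'x': 10}
i=6, x='y': counts = {'y': 6, 'z': 5, 'x': 10}
i=7, x='y': counts = {'y': 13, 'z': 5, 'x': 10}
i=8, x='y': counts = {'y': 21, 'z': 5, 'x': 10}
i=9, x='y': counts = {'y': 30, 'z': 5, 'x': 10}

{'y': 30, 'z': 5, 'x': 10}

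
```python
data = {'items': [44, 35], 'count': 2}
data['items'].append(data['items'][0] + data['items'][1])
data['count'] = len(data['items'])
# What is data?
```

After line 1: data = {'items': [44, 35], 'count': 2}
After line 2 (append 44 + 35 = 79): data = {'items': [44, 35, 79], 'count': 2}
After line 3 (count = len(items) = 3): data = {'items': [44, 35, 79], 'count': 3}

{'items': [44, 35, 79], 'count': 3}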